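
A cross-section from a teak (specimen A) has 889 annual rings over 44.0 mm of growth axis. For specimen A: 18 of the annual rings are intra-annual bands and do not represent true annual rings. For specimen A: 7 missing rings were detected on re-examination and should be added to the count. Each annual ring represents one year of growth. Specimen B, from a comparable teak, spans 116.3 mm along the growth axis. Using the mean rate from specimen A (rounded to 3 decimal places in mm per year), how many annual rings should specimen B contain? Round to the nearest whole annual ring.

Specimen A: correcting the raw count gives 889 − 18 + 7 = 878 true annual rings.
A: 44.0 mm over 878 years gives 44.0 / 878 ≈ 0.050 mm per year.
Specimen B: 116.3 mm / 0.050 mm per year = 2326.00 years ≈ 2326 annual rings.

2326 annual rings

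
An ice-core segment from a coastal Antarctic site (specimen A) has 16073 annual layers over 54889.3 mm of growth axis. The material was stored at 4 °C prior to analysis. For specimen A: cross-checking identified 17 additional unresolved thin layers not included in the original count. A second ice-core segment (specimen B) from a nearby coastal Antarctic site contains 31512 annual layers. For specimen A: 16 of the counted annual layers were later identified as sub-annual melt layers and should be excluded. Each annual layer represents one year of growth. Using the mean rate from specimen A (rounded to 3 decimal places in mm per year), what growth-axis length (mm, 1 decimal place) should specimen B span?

Specimen A: correcting the raw count gives 16073 − 16 + 17 = 16074 true annual layers.
A: Mean rate = 54889.3 mm / 16074 years ≈ 3.415 mm per year.
Length of B = 3.415 × 31512 = 107613.5 mm.

107613.5 mm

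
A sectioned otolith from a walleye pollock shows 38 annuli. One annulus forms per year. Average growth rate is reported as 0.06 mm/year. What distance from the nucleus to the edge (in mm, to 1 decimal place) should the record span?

The record spans 38 years at 0.06 mm per year.
Predicted length = 0.06 mm/year × 38 years = 2.3 mm.

2.3 mm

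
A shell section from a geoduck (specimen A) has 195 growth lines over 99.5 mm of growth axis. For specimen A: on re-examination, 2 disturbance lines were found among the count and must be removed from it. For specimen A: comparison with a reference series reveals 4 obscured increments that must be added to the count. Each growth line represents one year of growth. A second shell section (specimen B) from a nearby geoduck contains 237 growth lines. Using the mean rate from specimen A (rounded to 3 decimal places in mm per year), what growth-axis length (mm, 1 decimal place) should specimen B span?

119.7 mm

Specimen A: correcting the raw count gives 195 − 2 + 4 = 197 true growth lines.
A: 99.5 mm over 197 years gives 99.5 / 197 ≈ 0.505 mm per year.
Length of B = 0.505 × 237 = 119.7 mm.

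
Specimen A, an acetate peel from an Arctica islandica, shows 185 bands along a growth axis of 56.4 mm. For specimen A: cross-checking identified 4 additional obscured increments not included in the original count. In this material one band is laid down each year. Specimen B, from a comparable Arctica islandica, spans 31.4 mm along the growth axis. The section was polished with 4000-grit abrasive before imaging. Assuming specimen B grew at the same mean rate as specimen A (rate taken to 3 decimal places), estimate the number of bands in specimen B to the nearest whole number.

105 bands

Specimen A: adjusted count: 185 + 4 = 189 bands.
A: 56.4 mm over 189 years gives 56.4 / 189 ≈ 0.298 mm per year.
Specimen B: 31.4 mm / 0.298 mm per year = 105.37 years ≈ 105 bands.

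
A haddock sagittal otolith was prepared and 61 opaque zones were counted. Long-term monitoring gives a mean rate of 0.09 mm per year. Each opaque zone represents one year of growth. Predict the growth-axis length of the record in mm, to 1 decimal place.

5.5 mm

61 years of growth are recorded.
61 years at 0.09 mm/year gives 0.09 × 61 = 5.5 mm.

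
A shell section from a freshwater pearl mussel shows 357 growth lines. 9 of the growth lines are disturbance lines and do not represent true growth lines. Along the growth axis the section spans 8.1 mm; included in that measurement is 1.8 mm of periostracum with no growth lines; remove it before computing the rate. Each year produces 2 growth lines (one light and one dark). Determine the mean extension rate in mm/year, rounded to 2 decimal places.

0.04 mm/year

Correcting the raw count gives 357 − 9 = 348 true growth lines.
Dividing by 2 growth lines per year: 348 / 2 = 174 years.
Net length = 8.1 − 1.8 = 6.3 mm.
Mean rate = 6.3 mm / 174 years ≈ 0.04 mm/year.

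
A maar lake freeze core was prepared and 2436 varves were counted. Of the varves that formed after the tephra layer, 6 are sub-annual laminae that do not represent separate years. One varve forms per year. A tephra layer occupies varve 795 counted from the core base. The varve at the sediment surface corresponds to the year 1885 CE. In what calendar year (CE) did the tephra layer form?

The tephra layer sits at varve 795 from the core base, so 2436 − 795 = 1641 varves formed after it.
Removing the 6 false varves leaves 1641 − 6 = 1635 true varves beyond the tephra layer.
Counting back 1635 years from 1885 CE places the tephra layer in 1885 − 1635 = 250 CE.

250 CE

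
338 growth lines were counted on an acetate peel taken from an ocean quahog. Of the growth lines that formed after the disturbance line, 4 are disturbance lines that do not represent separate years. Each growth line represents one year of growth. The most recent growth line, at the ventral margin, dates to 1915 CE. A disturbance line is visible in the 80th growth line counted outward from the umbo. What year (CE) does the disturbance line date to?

Between growth line 80 and the ventral margin there are 338 − 80 = 258 growth lines.
258 − 4 false = 254 true growth lines after the disturbance line.
Counting back 254 years from 1915 CE places the disturbance line in 1915 − 254 = 1661 CE.

1661 CE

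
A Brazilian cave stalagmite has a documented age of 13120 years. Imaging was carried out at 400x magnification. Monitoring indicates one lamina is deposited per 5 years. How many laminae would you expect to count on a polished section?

2624 laminae

At 5 years per lamina, 13120 / 5 = 2624 laminae are expected.
So 2624 laminae should be present.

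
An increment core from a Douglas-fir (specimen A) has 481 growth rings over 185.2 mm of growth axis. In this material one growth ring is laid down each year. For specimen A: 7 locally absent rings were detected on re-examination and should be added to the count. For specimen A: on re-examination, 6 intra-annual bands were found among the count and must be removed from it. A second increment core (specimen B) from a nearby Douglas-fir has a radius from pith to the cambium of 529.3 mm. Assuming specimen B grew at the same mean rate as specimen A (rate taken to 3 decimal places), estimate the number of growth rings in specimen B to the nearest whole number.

Specimen A: true growth ring count = 481 − 6 + 7 = 482.
A: Mean rate = 185.2 mm / 482 years ≈ 0.384 mm per year.
Specimen B: 529.3 mm / 0.384 mm per year = 1378.39 years ≈ 1378 growth rings.

1378 growth rings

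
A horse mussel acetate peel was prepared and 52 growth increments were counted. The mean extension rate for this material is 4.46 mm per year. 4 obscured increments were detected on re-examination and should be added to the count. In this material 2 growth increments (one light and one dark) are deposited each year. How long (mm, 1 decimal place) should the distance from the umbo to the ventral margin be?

124.9 mm

True growth increment count = 52 + 4 = 56.
Dividing by 2 growth increments per year: 56 / 2 = 28 years.
Predicted length = 4.46 mm/year × 28 years = 124.9 mm.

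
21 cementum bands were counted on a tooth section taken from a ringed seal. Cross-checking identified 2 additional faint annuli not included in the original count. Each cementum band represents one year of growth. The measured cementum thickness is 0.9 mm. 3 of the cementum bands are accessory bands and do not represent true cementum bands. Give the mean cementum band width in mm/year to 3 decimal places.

0.045 mm/year

Correcting the raw count gives 21 − 3 + 2 = 20 true cementum bands.
0.9 mm over 20 years gives 0.9 / 20 ≈ 0.045 mm/year.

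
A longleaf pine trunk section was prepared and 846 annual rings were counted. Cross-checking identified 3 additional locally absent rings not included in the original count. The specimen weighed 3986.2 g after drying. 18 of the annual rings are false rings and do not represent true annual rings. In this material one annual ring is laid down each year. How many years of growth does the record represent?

831 years

True annual ring count = 846 − 18 + 3 = 831.
At one annual ring per year, that is 831 years.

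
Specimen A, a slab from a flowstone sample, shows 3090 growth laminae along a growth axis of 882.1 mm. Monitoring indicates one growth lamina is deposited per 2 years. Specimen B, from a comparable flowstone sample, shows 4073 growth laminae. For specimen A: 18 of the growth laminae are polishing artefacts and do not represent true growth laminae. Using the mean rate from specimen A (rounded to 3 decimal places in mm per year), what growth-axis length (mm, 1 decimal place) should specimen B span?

Specimen A: true growth lamina count = 3090 − 18 = 3072.
Specimen A: multiplying by 2 years per growth lamina: 3072 × 2 = 6144 years.
A: Extension rate ≈ 882.1 / 6144 = 0.144 mm per year.
Specimen B: multiplying by 2 years per growth lamina: 4073 × 2 = 8146 years. For B, 0.144 mm/year × 8146 years = 1173.0 mm.

1173.0 mm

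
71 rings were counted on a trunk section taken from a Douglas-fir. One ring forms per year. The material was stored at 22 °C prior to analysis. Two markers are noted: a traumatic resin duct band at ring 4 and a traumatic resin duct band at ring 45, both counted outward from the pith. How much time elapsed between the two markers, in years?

Separation: 45 − 4 = 41 rings.
At one ring per year, 41 years elapsed between them.

41 yr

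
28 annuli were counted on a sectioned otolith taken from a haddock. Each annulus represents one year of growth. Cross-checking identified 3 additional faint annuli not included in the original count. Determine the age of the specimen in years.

True annulus count = 28 + 3 = 31.
At one annulus per year, that is 31 years.

31 years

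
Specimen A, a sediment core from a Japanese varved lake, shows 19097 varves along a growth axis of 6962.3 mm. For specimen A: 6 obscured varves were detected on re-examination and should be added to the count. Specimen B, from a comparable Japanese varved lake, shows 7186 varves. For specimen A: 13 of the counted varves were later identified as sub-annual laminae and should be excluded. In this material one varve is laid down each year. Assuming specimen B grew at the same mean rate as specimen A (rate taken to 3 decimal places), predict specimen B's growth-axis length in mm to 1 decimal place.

2622.9 mm

Specimen A: correcting the raw count gives 19097 − 13 + 6 = 19090 true varves.
A: 6962.3 mm over 19090 years gives 6962.3 / 19090 ≈ 0.365 mm per year.
Length of B = 0.365 × 7186 = 2622.9 mm.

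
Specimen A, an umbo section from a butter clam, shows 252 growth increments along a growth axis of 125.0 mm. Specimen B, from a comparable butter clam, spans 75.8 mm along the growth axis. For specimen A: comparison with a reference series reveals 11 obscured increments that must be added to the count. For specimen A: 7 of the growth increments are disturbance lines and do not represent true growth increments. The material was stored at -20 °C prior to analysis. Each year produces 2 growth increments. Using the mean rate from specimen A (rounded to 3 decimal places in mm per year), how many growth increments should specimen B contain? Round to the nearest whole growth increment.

Specimen A: true growth increment count = 252 − 7 + 11 = 256.
Specimen A: dividing by 2 growth increments per year: 256 / 2 = 128 years.
A: Mean rate = 125.0 mm / 128 years ≈ 0.977 mm/year.
For B, 75.8 / 0.977 = 77.58 years; at 2 growth increments per year that is 77.58 × 2 ≈ 155 growth increments.

155 growth increments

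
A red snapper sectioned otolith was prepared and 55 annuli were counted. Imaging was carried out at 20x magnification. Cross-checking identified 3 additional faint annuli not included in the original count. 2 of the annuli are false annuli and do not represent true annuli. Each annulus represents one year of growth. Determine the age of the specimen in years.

Correcting the raw count gives 55 − 2 + 3 = 56 true annuli.
One annulus per year makes the duration 56 years.

56 years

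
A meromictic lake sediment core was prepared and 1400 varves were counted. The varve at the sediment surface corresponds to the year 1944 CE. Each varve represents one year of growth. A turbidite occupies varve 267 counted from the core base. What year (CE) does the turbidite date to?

811 CE

Between varve 267 and the sediment surface there are 1400 − 267 = 1133 varves.
1944 − 1133 = 811 CE.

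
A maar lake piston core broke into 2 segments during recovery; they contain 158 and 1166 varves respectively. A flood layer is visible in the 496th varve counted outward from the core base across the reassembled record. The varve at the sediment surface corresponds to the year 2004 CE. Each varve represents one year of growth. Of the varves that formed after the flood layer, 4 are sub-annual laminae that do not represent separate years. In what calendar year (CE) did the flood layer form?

Total varves = 158 + 1166 = 1324.
The flood layer sits at varve 496 from the core base, so 1324 − 496 = 828 varves formed after it.
Excluding 4 false varves: 828 − 4 = 824.
Counting back 824 years from 2004 CE places the flood layer in 2004 − 824 = 1180 CE.

1180 CE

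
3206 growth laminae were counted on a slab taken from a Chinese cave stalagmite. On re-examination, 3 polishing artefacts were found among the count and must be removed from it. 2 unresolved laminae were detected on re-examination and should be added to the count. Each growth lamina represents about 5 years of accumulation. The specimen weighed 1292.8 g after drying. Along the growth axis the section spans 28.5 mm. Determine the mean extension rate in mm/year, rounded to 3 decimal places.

Adjusted count: 3206 − 3 + 2 = 3205 growth laminae.
Multiplying by 5 years per growth lamina: 3205 × 5 = 16025 years.
Mean rate = 28.5 mm / 16025 years ≈ 0.002 mm/year.

0.002 mm/year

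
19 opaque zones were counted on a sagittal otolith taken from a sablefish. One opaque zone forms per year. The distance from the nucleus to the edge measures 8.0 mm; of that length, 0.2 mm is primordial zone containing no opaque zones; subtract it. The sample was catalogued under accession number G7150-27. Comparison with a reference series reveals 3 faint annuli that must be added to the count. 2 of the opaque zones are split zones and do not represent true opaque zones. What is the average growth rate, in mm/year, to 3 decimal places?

After corrections the count is 19 − 2 + 3 = 20 opaque zones.
The growth record spans 8.0 − 0.2 = 7.8 mm.
7.8 mm over 20 years gives 7.8 / 20 ≈ 0.390 mm/year.

0.390 mm/year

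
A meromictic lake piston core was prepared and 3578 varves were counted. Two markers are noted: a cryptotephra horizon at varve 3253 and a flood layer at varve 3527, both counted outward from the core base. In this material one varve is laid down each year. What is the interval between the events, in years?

274 yr

The two markers are separated by 3527 − 3253 = 274 varves.
At one varve per year, 274 years elapsed between them.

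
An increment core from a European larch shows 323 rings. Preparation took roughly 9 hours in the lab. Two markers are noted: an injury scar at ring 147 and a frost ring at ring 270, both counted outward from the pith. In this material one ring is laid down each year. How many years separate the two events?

123 years

Separation: 270 − 147 = 123 rings.
One ring per year makes the interval 123 years.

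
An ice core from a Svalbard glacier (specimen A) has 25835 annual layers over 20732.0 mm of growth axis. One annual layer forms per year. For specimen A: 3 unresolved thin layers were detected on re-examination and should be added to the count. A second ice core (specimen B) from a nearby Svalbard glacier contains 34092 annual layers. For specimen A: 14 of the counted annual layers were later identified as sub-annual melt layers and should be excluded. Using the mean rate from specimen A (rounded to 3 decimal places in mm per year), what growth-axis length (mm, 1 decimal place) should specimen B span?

27375.9 mm

Specimen A: true annual layer count = 25835 − 14 + 3 = 25824.
A: Mean rate = 20732.0 mm / 25824 years ≈ 0.803 mm/year.
Length of B = 0.803 × 34092 = 27375.9 mm.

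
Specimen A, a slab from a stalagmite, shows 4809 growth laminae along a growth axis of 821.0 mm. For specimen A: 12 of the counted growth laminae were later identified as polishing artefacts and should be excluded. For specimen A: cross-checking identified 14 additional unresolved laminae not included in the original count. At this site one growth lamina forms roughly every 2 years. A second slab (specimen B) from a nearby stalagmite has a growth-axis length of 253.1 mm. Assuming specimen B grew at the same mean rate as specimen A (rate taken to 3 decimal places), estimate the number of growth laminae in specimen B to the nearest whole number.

1489 growth laminae

Specimen A: adjusted count: 4809 − 12 + 14 = 4811 growth laminae.
Specimen A: multiplying by 2 years per growth lamina: 4811 × 2 = 9622 years.
A: 821.0 mm over 9622 years gives 821.0 / 9622 ≈ 0.085 mm/yr.
Specimen B: 253.1 mm / 0.085 mm per year = 2977.65 years; at 2 years per growth lamina that is 2977.65 / 2 ≈ 1489 growth laminae.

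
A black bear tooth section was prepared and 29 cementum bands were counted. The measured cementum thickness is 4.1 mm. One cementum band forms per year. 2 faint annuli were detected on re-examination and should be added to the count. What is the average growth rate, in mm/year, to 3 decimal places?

Correcting the raw count gives 29 + 2 = 31 true cementum bands.
Mean rate = 4.1 mm / 31 years ≈ 0.132 mm/year.

0.132 mm/year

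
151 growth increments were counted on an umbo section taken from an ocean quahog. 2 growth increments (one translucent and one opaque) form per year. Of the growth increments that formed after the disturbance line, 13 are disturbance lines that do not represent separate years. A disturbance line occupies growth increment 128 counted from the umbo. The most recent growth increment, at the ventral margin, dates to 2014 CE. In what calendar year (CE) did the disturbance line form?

2009 CE

Between growth increment 128 and the ventral margin there are 151 − 128 = 23 growth increments.
23 − 13 false = 10 true growth increments after the disturbance line.
10 growth increments at 2 per year is 10 / 2 = 5 years.
Counting back 5 years from 2014 CE places the disturbance line in 2014 − 5 = 2009 CE.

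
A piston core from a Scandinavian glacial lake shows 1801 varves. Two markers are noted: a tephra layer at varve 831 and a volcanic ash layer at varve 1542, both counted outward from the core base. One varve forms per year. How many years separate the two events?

711 yr

1542 − 831 = 711 varves lie between the two events.
One varve per year makes the interval 711 years.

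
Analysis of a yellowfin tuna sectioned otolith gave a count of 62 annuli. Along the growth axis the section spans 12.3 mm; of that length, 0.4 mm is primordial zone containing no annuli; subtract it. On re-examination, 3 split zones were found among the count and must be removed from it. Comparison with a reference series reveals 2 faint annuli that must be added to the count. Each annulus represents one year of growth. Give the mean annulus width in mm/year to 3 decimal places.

0.195 mm/year

After corrections the count is 62 − 3 + 2 = 61 annuli.
The growth record spans 12.3 − 0.4 = 11.9 mm.
Mean rate = 11.9 mm / 61 years ≈ 0.195 mm/year.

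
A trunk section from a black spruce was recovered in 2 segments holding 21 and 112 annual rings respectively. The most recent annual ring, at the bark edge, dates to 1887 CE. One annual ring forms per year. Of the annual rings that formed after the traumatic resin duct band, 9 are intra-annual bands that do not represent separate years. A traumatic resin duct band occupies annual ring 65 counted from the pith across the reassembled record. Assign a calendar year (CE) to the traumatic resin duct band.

Total annual rings = 21 + 112 = 133.
The traumatic resin duct band sits at annual ring 65 from the pith, so 133 − 65 = 68 annual rings formed after it.
Excluding 9 false annual rings: 68 − 9 = 59.
Counting back 59 years from 1887 CE places the traumatic resin duct band in 1887 − 59 = 1828 CE.

1828 CE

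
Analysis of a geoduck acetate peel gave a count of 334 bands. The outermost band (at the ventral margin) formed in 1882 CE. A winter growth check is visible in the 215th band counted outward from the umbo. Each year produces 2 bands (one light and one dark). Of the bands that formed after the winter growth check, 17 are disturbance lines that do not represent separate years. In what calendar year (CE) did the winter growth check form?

Between band 215 and the ventral margin there are 334 − 215 = 119 bands.
119 − 17 false = 102 true bands after the winter growth check.
With 2 bands per year, 102 / 2 = 51 years.
1882 − 51 = 1831 CE.

1831 CE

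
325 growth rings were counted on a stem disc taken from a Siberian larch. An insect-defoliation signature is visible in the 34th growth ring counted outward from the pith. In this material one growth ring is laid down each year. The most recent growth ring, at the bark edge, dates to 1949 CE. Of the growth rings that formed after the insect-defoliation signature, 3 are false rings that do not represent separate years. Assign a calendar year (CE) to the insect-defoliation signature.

1661 CE

325 − 34 = 291 growth rings lie beyond the insect-defoliation signature toward the bark edge.
Removing the 3 false growth rings leaves 291 − 3 = 288 true growth rings beyond the insect-defoliation signature.
The growth ring at the bark edge is 1949 CE, so the insect-defoliation signature dates to 1949 − 288 = 1661 CE.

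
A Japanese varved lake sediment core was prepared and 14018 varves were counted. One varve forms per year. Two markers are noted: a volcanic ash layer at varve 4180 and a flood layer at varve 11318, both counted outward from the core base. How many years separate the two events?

Separation: 11318 − 4180 = 7138 varves.
One varve per year makes the interval 7138 years.

7138 years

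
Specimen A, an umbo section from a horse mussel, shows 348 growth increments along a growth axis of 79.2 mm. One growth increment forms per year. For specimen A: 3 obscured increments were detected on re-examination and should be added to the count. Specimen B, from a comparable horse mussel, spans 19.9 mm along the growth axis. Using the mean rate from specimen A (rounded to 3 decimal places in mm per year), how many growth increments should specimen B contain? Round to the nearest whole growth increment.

88 growth increments

Specimen A: adjusted count: 348 + 3 = 351 growth increments.
A: Mean rate = 79.2 mm / 351 years ≈ 0.226 mm/yr.
For B, 19.9 / 0.226 = 88.05 years ≈ 88 growth increments.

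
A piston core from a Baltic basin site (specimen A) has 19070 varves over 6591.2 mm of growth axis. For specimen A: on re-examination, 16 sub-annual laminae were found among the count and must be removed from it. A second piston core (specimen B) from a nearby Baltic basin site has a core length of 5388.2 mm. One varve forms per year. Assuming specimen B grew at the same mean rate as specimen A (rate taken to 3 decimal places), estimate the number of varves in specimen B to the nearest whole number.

15573 varves

Specimen A: after corrections the count is 19070 − 16 = 19054 varves.
A: Extension rate ≈ 6591.2 / 19054 = 0.346 mm/year.
Specimen B: 5388.2 mm / 0.346 mm per year = 15572.83 years ≈ 15573 varves.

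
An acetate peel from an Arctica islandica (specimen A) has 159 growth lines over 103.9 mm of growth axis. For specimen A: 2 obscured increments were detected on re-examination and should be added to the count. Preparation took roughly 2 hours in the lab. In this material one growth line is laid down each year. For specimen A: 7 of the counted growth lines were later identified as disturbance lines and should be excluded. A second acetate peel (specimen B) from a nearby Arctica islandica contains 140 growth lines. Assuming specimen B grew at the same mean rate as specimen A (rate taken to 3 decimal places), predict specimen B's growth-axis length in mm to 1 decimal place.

Specimen A: adjusted count: 159 − 7 + 2 = 154 growth lines.
A: Mean rate = 103.9 mm / 154 years ≈ 0.675 mm/yr.
B's length ≈ 0.675 × 140 = 94.5 mm.

94.5 mm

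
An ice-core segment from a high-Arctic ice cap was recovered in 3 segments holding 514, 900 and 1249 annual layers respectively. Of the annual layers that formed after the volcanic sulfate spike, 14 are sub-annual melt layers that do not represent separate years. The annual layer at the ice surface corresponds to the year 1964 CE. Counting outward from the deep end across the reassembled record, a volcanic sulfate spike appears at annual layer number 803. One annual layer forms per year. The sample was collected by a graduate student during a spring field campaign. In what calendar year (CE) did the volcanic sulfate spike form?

118 CE

Total annual layers = 514 + 900 + 1249 = 2663.
Between annual layer 803 and the ice surface there are 2663 − 803 = 1860 annual layers.
1860 − 14 false = 1846 true annual layers after the volcanic sulfate spike.
1964 − 1846 = 118 CE.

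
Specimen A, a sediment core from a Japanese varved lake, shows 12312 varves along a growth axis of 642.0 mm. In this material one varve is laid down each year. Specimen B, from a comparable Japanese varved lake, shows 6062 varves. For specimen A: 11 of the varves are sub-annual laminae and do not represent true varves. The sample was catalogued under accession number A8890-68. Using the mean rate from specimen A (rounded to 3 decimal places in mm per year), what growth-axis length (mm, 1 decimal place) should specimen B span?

315.2 mm

Specimen A: correcting the raw count gives 12312 − 11 = 12301 true varves.
A: Extension rate ≈ 642.0 / 12301 = 0.052 mm per year.
B's length ≈ 0.052 × 6062 = 315.2 mm.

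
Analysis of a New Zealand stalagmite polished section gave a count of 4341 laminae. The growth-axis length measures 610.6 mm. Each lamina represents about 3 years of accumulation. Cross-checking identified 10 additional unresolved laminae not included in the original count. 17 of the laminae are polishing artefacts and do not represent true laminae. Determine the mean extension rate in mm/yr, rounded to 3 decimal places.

Correcting the raw count gives 4341 − 17 + 10 = 4334 true laminae.
4334 laminae at 3 years each span 4334 × 3 = 13002 years.
Extension rate ≈ 610.6 / 13002 = 0.047 mm/yr.

0.047 mm/yr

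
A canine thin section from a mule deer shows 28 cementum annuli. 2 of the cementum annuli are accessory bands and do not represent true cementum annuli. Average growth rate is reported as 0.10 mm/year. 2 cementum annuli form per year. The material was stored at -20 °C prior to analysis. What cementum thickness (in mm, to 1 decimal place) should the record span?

1.3 mm

Adjusted count: 28 − 2 = 26 cementum annuli.
26 cementum annuli at 2 per year is 26 / 2 = 13 years.
13 years at 0.10 mm/year gives 0.10 × 13 = 1.3 mm.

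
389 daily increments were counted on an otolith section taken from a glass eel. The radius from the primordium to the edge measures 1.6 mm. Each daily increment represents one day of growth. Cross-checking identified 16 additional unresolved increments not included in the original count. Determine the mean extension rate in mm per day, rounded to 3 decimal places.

0.004 mm per day

True daily increment count = 389 + 16 = 405.
Mean rate = 1.6 mm / 405 days ≈ 0.004 mm per day.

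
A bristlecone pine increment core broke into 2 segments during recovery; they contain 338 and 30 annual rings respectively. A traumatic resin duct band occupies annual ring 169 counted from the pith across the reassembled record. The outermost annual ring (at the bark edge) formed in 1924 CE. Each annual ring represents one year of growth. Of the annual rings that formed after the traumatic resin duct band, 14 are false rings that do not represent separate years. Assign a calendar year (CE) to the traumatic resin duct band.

1739 CE

Total annual rings = 338 + 30 = 368.
The traumatic resin duct band sits at annual ring 169 from the pith, so 368 − 169 = 199 annual rings formed after it.
Excluding 14 false annual rings: 199 − 14 = 185.
The annual ring at the bark edge is 1924 CE, so the traumatic resin duct band dates to 1924 − 185 = 1739 CE.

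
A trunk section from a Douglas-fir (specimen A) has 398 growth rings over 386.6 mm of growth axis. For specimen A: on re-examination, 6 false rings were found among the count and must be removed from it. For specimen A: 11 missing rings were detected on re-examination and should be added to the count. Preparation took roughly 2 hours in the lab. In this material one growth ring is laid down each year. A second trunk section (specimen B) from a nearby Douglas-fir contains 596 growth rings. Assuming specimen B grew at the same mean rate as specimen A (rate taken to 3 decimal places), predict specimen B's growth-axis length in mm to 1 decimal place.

Specimen A: true growth ring count = 398 − 6 + 11 = 403.
A: 386.6 mm over 403 years gives 386.6 / 403 ≈ 0.959 mm per year.
For B, 0.959 mm/year × 596 years = 571.6 mm.

571.6 mm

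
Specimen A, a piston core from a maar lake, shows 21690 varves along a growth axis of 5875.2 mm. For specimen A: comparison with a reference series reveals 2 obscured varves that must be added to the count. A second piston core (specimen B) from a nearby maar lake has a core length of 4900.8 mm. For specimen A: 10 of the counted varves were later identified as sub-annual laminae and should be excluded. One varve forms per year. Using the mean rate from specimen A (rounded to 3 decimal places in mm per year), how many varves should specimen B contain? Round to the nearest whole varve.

18084 varves

Specimen A: after corrections the count is 21690 − 10 + 2 = 21682 varves.
A: Extension rate ≈ 5875.2 / 21682 = 0.271 mm/year.
For B, 4900.8 / 0.271 = 18084.13 years ≈ 18084 varves.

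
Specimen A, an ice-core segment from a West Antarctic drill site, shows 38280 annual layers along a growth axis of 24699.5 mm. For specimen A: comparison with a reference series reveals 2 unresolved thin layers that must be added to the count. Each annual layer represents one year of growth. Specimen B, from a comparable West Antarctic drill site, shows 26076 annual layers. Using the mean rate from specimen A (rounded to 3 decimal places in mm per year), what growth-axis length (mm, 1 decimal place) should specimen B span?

16819.0 mm

Specimen A: after corrections the count is 38280 + 2 = 38282 annual layers.
A: Mean rate = 24699.5 mm / 38282 years ≈ 0.645 mm/year.
Length of B = 0.645 × 26076 = 16819.0 mm.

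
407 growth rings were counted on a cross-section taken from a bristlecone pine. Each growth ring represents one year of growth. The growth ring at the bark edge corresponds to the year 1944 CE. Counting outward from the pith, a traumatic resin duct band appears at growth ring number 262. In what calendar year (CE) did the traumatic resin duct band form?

1799 CE

The traumatic resin duct band sits at growth ring 262 from the pith, so 407 − 262 = 145 growth rings formed after it.
1944 − 145 = 1799 CE.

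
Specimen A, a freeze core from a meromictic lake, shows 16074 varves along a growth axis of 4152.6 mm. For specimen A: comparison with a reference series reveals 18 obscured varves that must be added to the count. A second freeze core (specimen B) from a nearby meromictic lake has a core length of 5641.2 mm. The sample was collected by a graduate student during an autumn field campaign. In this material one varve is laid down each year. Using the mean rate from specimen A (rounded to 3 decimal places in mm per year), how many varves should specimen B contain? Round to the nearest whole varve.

Specimen A: true varve count = 16074 + 18 = 16092.
A: Extension rate ≈ 4152.6 / 16092 = 0.258 mm/year.
For B, 5641.2 / 0.258 = 21865.12 years ≈ 21865 varves.

21865 varves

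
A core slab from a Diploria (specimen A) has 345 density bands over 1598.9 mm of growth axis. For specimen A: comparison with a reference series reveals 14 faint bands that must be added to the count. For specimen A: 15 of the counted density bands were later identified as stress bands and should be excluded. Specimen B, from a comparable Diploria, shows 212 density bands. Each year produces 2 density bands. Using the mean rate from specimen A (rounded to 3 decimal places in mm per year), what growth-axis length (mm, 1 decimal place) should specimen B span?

Specimen A: after corrections the count is 345 − 15 + 14 = 344 density bands.
Specimen A: with 2 density bands per year, 344 / 2 = 172 years.
A: Mean rate = 1598.9 mm / 172 years ≈ 9.296 mm per year.
Specimen B: dividing by 2 density bands per year: 212 / 2 = 106 years. Length of B = 9.296 × 106 = 985.4 mm.

985.4 mm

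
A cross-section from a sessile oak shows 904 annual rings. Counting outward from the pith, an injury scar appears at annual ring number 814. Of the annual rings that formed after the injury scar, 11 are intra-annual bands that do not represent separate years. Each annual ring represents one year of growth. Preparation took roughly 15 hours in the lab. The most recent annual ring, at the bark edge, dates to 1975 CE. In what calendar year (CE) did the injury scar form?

1896 CE

Between annual ring 814 and the bark edge there are 904 − 814 = 90 annual rings.
90 − 11 false = 79 true annual rings after the injury scar.
1975 − 79 = 1896 CE.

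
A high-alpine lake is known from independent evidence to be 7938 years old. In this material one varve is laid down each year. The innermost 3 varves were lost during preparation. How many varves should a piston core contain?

7935 varves

At one varve per year, 7938 years correspond to 7938 varves.
Subtracting the 3 varves not captured gives 7938 − 3 = 7935 varves in the record.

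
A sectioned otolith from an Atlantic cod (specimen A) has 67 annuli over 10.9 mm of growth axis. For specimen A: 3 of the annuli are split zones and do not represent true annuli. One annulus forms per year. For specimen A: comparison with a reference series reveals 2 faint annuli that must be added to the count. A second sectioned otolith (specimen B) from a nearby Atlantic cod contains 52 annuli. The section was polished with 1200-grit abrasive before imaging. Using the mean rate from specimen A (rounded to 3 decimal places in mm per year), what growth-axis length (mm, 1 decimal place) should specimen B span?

Specimen A: true annulus count = 67 − 3 + 2 = 66.
A: Extension rate ≈ 10.9 / 66 = 0.165 mm per year.
Length of B = 0.165 × 52 = 8.6 mm.

8.6 mm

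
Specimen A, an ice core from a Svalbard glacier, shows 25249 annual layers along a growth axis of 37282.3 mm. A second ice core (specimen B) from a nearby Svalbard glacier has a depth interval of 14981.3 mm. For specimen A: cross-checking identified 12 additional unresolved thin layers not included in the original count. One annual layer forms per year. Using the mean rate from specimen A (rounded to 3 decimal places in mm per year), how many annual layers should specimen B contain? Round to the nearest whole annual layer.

Specimen A: after corrections the count is 25249 + 12 = 25261 annual layers.
A: Extension rate ≈ 37282.3 / 25261 = 1.476 mm/yr.
For B, 14981.3 / 1.476 = 10149.93 years ≈ 10150 annual layers.

10150 annual layers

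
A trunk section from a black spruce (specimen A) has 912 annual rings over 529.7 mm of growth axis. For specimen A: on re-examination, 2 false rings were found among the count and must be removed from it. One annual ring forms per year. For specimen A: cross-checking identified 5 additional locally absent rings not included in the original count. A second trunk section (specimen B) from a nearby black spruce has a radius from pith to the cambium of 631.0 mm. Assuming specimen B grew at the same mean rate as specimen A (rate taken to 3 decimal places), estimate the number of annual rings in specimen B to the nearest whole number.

Specimen A: adjusted count: 912 − 2 + 5 = 915 annual rings.
A: Extension rate ≈ 529.7 / 915 = 0.579 mm per year.
B spans 631.0 / 0.579 = 1089.81 years ≈ 1090 annual rings.

1090 annual rings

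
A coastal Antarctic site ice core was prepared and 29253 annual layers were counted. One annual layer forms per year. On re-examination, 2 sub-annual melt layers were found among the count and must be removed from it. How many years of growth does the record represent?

29251 years

Correcting the raw count gives 29253 − 2 = 29251 true annual layers.
With a one-to-one annual layer periodicity this is 29251 years.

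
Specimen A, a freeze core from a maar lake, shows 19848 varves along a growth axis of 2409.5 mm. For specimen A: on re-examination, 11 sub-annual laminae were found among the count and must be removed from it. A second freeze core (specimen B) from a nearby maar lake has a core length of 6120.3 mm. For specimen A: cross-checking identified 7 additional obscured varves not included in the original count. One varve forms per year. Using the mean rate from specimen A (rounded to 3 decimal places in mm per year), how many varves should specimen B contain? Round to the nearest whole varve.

50581 varves

Specimen A: after corrections the count is 19848 − 11 + 7 = 19844 varves.
A: Extension rate ≈ 2409.5 / 19844 = 0.121 mm per year.
For B, 6120.3 / 0.121 = 50580.99 years ≈ 50581 varves.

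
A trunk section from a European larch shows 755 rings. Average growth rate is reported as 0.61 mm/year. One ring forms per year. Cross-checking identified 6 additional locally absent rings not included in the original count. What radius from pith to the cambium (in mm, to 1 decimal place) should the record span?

464.2 mm

Correcting the raw count gives 755 + 6 = 761 true rings.
Length ≈ 0.61 × 761 = 464.2 mm.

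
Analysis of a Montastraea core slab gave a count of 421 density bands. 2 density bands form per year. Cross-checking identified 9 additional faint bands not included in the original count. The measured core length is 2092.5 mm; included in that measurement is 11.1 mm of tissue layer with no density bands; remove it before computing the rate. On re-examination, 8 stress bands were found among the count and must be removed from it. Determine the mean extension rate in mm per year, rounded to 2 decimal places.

9.86 mm per year

After corrections the count is 421 − 8 + 9 = 422 density bands.
422 density bands at 2 per year is 422 / 2 = 211 years.
Removing the 11.1 mm offcut leaves 2092.5 − 11.1 = 2081.4 mm.
Extension rate ≈ 2081.4 / 211 = 9.86 mm per year.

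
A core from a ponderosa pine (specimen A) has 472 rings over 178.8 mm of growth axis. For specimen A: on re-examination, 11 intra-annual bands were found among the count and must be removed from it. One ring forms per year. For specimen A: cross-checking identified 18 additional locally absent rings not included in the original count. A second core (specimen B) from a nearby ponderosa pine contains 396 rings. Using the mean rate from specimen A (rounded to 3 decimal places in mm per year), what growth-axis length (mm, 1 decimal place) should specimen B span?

147.7 mm

Specimen A: after corrections the count is 472 − 11 + 18 = 479 rings.
A: 178.8 mm over 479 years gives 178.8 / 479 ≈ 0.373 mm/year.
Length of B = 0.373 × 396 = 147.7 mm.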